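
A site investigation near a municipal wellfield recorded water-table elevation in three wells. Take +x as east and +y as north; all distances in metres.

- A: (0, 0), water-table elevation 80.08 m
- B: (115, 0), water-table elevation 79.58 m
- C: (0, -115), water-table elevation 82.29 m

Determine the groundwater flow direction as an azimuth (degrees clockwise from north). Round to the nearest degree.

∂h/∂x = (79.58 − 80.08) / (115 − 0) = -0.004348
∂h/∂y = (82.29 − 80.08) / (-115 − 0) = -0.01922
Flow direction (−∇h) has components (+0.004348 E, +0.01922 N).
Azimuth = atan2(E, N) = atan2(+0.004348, +0.01922) = 12.7° ≈ 013°.

013°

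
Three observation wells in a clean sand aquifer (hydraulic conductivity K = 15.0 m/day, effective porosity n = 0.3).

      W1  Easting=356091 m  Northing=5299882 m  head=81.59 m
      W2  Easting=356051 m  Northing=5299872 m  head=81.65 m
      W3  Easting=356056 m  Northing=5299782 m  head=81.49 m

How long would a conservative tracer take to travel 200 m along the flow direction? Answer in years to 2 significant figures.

4.3 years

Three-point gradient (reference W1): Δ to W2 = (-40, -10, +0.06), Δ to W3 = (-35, -100, -0.10).
∂h/∂x = -0.001918, ∂h/∂y = +0.001671 (det = 3650).
|∇h| = √(-0.001918² + 0.001671²) = 0.002544
Seepage velocity v = K·i/n = 15.0 × 0.002544 / 0.3 = 0.1272 m/day.
t = 200 / 0.1272 = 1572 days = 4.3 years.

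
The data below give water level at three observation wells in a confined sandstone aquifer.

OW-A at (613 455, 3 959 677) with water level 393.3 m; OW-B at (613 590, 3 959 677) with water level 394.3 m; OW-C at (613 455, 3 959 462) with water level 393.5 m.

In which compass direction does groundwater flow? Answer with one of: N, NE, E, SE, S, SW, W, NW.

W

∂h/∂x = (394.3 − 393.3) / (613590 − 613455) = +0.007407
∂h/∂y = (393.5 − 393.3) / (3959462 − 3959677) = -0.0009302
Flow = −∇h = (-0.007407 east, +0.0009302 north), which points west.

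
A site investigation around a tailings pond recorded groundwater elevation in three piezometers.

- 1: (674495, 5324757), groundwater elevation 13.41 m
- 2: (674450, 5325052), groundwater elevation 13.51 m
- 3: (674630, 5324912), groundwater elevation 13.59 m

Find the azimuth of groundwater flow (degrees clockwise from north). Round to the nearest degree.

Differences from 1: to 2 (Δx, Δy, Δh) = (-45, 295, +0.10); to 3 = (135, 155, +0.18).
Solve a·Δx + b·Δy = Δh: det = (-45)·155 − 135·295 = -46800.
∂h/∂x = [(+0.10)·155 − (+0.18)·295] / -46800 = +0.0008034
∂h/∂y = [(-45)·(+0.18) − 135·(+0.10)] / -46800 = +0.0004615
Flow direction (−∇h) has components (-0.0008034 E, -0.0004615 N).
Azimuth = atan2(E, N) = atan2(-0.0008034, -0.0004615) = 240.1° ≈ 240°.

240°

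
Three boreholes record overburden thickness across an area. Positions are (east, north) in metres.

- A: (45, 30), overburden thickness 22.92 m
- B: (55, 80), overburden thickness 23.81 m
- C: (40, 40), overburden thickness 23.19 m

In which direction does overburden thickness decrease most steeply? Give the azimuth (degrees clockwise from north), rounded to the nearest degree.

Differences from A: to B (Δx, Δy, Δh) = (10, 50, +0.89); to C = (-5, 10, +0.27).
Determinant of the coordinate differences = 10·10 − (-5)·50 = 350.
∂d/∂x = [(+0.89)·10 − (+0.27)·50] / 350 = -0.01314
∂d/∂y = [10·(+0.27) − (-5)·(+0.89)] / 350 = +0.02043
Steepest decrease is along −∇f: components (+0.01314 E, -0.02043 N).
Azimuth = atan2(+0.01314, -0.02043) = 147.2° ≈ 147°.

147°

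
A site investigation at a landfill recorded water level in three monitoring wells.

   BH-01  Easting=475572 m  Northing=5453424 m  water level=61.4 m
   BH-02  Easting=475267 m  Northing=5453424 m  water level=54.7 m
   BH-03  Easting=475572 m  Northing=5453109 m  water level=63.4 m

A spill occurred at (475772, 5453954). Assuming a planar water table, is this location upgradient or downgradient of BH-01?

∂h/∂x = (54.7 − 61.4) / (475267 − 475572) = +0.02197
∂h/∂y = (63.4 − 61.4) / (5453109 − 5453424) = -0.006349
Head at (475772, 5453954) = 61.4 + (+0.02197)·(200) + (-0.006349)·(530) = 62.43 m.
That is higher than the 61.4 m at BH-01, so the point is upgradient.

upgradient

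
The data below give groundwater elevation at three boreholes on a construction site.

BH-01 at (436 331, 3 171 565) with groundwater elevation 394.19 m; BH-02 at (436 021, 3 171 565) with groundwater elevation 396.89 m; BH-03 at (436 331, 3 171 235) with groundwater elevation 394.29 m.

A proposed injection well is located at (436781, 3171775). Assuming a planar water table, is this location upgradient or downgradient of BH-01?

∂h/∂x = (396.89 − 394.19) / (436021 − 436331) = -0.008710
∂h/∂y = (394.29 − 394.19) / (3171235 − 3171565) = -0.0003030
Head at (436781, 3171775) = 394.19 + (-0.008710)·(450) + (-0.0003030)·(210) = 390.21 m.
That is lower than the 394.19 m at BH-01, so the point is downgradient.

downgradient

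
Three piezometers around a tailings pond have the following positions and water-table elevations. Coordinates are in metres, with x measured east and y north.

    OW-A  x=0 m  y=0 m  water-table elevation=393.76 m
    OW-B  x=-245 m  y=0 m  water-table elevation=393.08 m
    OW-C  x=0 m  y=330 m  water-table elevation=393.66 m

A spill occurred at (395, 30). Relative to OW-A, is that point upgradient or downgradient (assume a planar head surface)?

upgradient

∂h/∂x = (393.08 − 393.76) / (-245 − 0) = +0.002776
∂h/∂y = (393.66 − 393.76) / (330 − 0) = -0.0003030
Head at (395, 30) = 393.76 + (+0.002776)·(395) + (-0.0003030)·(30) = 394.85 m.
That is higher than the 393.76 m at OW-A, so the point is upgradient.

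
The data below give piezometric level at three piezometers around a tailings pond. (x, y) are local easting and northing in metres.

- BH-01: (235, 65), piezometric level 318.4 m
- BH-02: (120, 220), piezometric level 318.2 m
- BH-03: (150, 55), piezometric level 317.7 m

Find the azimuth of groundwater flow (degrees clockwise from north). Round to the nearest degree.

Taking BH-01 as reference: BH-02−BH-01 = (-115, 155, -0.2); BH-03−BH-01 = (-85, -10, -0.7).
Solve a·Δx + b·Δy = Δh: det = (-115)·(-10) − (-85)·155 = 14325.
∂h/∂x = [(-0.2)·(-10) − (-0.7)·155] / 14325 = +0.007714
∂h/∂y = [(-115)·(-0.7) − (-85)·(-0.2)] / 14325 = +0.004433
Flow direction (−∇h) has components (-0.007714 E, -0.004433 N).
Azimuth = atan2(E, N) = atan2(-0.007714, -0.004433) = 240.1° ≈ 240°.

240°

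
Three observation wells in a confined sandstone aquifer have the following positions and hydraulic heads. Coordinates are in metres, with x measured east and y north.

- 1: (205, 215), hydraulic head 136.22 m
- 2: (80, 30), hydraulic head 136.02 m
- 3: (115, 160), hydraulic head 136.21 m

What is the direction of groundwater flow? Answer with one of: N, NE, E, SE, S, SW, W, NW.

Differences from 1: to 2 (Δx, Δy, Δh) = (-125, -185, -0.20); to 3 = (-90, -55, -0.01).
Determinant of the coordinate differences = (-125)·(-55) − (-90)·(-185) = -9775.
∂h/∂x = [(-0.20)·(-55) − (-0.01)·(-185)] / -9775 = -0.0009361
∂h/∂y = [(-125)·(-0.01) − (-90)·(-0.20)] / -9775 = +0.001714
Flow = −∇h = (+0.0009361 east, -0.001714 north), which points southeast.

SE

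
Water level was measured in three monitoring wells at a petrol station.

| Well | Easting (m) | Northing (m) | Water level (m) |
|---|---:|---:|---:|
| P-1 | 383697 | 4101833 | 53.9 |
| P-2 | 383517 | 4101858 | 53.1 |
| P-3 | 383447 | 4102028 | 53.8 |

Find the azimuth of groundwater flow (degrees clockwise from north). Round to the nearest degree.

With h = a·x + b·y + c and P-1 as origin, the differences give:
  (-180)·a + 25·b = -0.8
  (-250)·a + 195·b = -0.1
Eliminate b (×195 and ×25, subtract): -28850·a = -153.50 → a = ∂h/∂x = +0.005321
Back-substitute: b = ∂h/∂y = +0.006308.
Flow direction (−∇h) has components (-0.005321 E, -0.006308 N).
Azimuth = atan2(E, N) = atan2(-0.005321, -0.006308) = 220.1° ≈ 220°.

220°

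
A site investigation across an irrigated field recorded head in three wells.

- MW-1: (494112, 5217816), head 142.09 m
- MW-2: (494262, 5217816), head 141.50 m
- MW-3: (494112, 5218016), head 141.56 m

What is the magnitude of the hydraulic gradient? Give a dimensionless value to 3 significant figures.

0.00474

∂h/∂x = (141.50 − 142.09) / (494262 − 494112) = -0.003933
∂h/∂y = (141.56 − 142.09) / (5218016 − 5217816) = -0.002650
|∇h| = √(-0.003933² + -0.002650²) = 0.004742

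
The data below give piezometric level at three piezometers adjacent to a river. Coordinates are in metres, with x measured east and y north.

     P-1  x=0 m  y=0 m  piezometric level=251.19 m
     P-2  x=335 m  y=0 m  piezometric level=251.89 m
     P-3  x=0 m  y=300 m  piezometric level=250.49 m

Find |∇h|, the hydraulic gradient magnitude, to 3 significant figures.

∂h/∂x = (251.89 − 251.19) / (335 − 0) = +0.002090
∂h/∂y = (250.49 − 251.19) / (300 − 0) = -0.002333
|∇h| = √(0.002090² + -0.002333²) = 0.003132

0.00313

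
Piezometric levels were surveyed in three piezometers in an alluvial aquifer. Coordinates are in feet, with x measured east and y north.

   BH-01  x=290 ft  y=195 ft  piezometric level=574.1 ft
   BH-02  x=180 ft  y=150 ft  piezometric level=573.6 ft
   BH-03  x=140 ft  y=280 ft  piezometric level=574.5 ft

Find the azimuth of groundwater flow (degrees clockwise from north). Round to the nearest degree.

192°

Three-point gradient (reference BH-01): Δ to BH-02 = (-110, -45, -0.5), Δ to BH-03 = (-150, 85, +0.4).
∂h/∂x = +0.001522, ∂h/∂y = +0.007391 (det = -16100).
Flow direction (−∇h) has components (-0.001522 E, -0.007391 N).
Azimuth = atan2(E, N) = atan2(-0.001522, -0.007391) = 191.6° ≈ 192°.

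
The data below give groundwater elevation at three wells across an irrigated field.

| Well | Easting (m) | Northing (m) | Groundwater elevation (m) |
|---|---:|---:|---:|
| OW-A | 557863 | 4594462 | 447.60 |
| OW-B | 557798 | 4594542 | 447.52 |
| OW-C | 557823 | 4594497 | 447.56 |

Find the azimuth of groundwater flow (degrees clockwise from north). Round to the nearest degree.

326°

Three-point gradient (reference OW-A): Δ to OW-B = (-65, 80, -0.08), Δ to OW-C = (-40, 35, -0.04).
∂h/∂x = +0.0004324, ∂h/∂y = -0.0006486 (det = 925).
Flow direction (−∇h) has components (-0.0004324 E, +0.0006486 N).
Azimuth = atan2(E, N) = atan2(-0.0004324, +0.0006486) = 326.3° ≈ 326°.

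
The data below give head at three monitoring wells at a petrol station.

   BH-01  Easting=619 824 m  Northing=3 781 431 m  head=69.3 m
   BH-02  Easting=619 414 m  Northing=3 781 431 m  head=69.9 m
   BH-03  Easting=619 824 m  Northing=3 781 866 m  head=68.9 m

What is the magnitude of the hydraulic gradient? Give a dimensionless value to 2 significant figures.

∂h/∂x = (69.9 − 69.3) / (619414 − 619824) = -0.001463
∂h/∂y = (68.9 − 69.3) / (3781866 − 3781431) = -0.0009195
|∇h| = √(-0.001463² + -0.0009195²) = 0.001728

0.0017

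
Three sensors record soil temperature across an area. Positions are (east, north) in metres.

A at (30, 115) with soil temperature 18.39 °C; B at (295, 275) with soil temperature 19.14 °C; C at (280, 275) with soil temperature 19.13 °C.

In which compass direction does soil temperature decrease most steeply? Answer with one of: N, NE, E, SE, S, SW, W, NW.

S

Taking A as reference: B−A = (265, 160, +0.75); C−A = (250, 160, +0.74).
Solve a·Δx + b·Δy = ΔT: det = 265·160 − 250·160 = 2400.
∂T/∂x = [(+0.75)·160 − (+0.74)·160] / 2400 = +0.0006667
∂T/∂y = [265·(+0.74) − 250·(+0.75)] / 2400 = +0.003583
Steepest decrease is along −∇f = (-0.0006667 E, -0.003583 N) → south.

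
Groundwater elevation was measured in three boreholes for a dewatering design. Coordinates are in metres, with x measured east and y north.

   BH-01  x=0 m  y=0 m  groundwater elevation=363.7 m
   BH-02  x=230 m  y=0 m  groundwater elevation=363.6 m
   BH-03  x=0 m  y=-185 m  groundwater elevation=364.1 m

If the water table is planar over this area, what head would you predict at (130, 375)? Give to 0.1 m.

∂h/∂x = (363.6 − 363.7) / (230 − 0) = -0.0004348
∂h/∂y = (364.1 − 363.7) / (-185 − 0) = -0.002162
h(130, 375) = 363.7 + (-0.0004348)·(130) + (-0.002162)·(375) = 363.7 -0.057 -0.811 = 362.833 m.

362.8 m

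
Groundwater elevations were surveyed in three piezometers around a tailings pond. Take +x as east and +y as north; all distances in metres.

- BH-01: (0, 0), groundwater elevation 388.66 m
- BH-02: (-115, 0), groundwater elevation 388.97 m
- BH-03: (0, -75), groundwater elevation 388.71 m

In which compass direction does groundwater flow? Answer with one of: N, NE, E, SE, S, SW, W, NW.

E

∂h/∂x = (388.97 − 388.66) / (-115 − 0) = -0.002696
∂h/∂y = (388.71 − 388.66) / (-75 − 0) = -0.0006667
Flow = −∇h = (+0.002696 east, +0.0006667 north), which points east.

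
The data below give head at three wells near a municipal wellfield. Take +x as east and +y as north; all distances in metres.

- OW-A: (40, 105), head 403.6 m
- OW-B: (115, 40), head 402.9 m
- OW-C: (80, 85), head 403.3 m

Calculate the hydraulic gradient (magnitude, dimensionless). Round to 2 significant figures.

0.0071

With h = a·x + b·y + c and OW-A as origin, the differences give:
  75·a + (-65)·b = -0.7
  40·a + (-20)·b = -0.3
Eliminate b (×(-20) and ×(-65), subtract): 1100·a = -5.50 → a = ∂h/∂x = -0.005000
Back-substitute: b = ∂h/∂y = +0.005000.
|∇h| = √(-0.005000² + 0.005000²) = 0.007071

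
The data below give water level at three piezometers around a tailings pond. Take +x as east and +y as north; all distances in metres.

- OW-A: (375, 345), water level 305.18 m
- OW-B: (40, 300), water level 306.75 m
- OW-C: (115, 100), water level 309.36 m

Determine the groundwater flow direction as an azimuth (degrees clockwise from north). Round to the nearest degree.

Three-point gradient (reference OW-A): Δ to OW-B = (-335, -45, +1.57), Δ to OW-C = (-260, -245, +4.18).
∂h/∂x = -0.002793, ∂h/∂y = -0.01410 (det = 70375).
Flow direction (−∇h) has components (+0.002793 E, +0.01410 N).
Azimuth = atan2(E, N) = atan2(+0.002793, +0.01410) = 11.2° ≈ 011°.

011°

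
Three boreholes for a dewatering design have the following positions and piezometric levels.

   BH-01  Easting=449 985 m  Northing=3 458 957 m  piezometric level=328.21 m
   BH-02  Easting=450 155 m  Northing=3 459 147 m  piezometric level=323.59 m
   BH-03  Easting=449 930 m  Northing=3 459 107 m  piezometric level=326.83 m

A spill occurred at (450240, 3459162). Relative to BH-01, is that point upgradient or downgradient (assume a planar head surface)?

With h = a·x + b·y + c and BH-01 as origin, the differences give:
  170·a + 190·b = -4.62
  (-55)·a + 150·b = -1.38
Eliminate b (×150 and ×190, subtract): 35950·a = -430.800 → a = ∂h/∂x = -0.01198
Back-substitute: b = ∂h/∂y = -0.01359.
Head at (450240, 3459162) = 328.21 + (-0.01198)·(255) + (-0.01359)·(205) = 322.37 m.
That is lower than the 328.21 m at BH-01, so the point is downgradient.

downgradient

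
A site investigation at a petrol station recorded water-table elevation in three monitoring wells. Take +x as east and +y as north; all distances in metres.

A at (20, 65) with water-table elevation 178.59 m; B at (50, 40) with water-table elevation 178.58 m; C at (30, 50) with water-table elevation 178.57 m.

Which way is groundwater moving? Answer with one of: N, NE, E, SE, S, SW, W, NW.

SW

With h = a·x + b·y + c and A as origin, the differences give:
  30·a + (-25)·b = -0.01
  10·a + (-15)·b = -0.02
Eliminate b (×(-15) and ×(-25), subtract): -200·a = -0.350 → a = ∂h/∂x = +0.001750
Back-substitute: b = ∂h/∂y = +0.002500.
Flow = −∇h = (-0.001750 east, -0.002500 north), which points southwest.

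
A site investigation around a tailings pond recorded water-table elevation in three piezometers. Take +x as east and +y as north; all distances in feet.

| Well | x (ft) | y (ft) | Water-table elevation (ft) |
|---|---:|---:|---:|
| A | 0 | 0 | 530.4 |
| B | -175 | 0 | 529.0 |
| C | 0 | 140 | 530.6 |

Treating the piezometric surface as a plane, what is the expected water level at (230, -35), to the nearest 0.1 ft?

∂h/∂x = (529.0 − 530.4) / (-175 − 0) = +0.008000
∂h/∂y = (530.6 − 530.4) / (140 − 0) = +0.001429
h(230, -35) = 530.4 + (+0.008000)·(230) + (+0.001429)·(-35) = 530.4 +1.840 -0.050 = 532.190 ft.

532.2 ft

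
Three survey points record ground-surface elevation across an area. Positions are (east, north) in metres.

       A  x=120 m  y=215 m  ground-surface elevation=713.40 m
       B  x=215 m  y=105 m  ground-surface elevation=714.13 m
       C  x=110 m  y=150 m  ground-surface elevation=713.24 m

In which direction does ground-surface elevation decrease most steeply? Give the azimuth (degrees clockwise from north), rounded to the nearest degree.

263°

With z = a·x + b·y + c and A as origin, the differences give:
  95·a + (-110)·b = +0.73
  (-10)·a + (-65)·b = -0.16
Eliminate b (×(-65) and ×(-110), subtract): -7275·a = -65.050 → a = ∂z/∂x = +0.008942
Back-substitute: b = ∂z/∂y = +0.001086.
Steepest decrease is along −∇f: components (-0.008942 E, -0.001086 N).
Azimuth = atan2(-0.008942, -0.001086) = 263.1° ≈ 263°.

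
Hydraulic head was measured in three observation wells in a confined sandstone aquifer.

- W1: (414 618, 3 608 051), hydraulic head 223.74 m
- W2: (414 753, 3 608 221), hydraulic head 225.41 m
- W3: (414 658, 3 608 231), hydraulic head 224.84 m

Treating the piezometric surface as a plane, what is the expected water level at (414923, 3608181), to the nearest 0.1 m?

With h = a·x + b·y + c and W1 as origin, the differences give:
  135·a + 170·b = +1.67
  40·a + 180·b = +1.10
Eliminate b (×180 and ×170, subtract): 17500·a = 113.600 → a = ∂h/∂x = +0.006491
Back-substitute: b = ∂h/∂y = +0.004669.
h(414923, 3608181) = 223.74 + (+0.006491)·(305) + (+0.004669)·(130) = 223.74 +1.980 +0.607 = 226.327 m.

226.3 m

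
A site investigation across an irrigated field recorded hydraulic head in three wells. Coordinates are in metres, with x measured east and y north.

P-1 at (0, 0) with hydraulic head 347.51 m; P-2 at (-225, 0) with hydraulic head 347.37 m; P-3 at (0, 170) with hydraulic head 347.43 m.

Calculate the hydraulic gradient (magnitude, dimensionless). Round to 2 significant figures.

∂h/∂x = (347.37 − 347.51) / (-225 − 0) = +0.0006222
∂h/∂y = (347.43 − 347.51) / (170 − 0) = -0.0004706
|∇h| = √(0.0006222² + -0.0004706²) = 0.0007801

0.00078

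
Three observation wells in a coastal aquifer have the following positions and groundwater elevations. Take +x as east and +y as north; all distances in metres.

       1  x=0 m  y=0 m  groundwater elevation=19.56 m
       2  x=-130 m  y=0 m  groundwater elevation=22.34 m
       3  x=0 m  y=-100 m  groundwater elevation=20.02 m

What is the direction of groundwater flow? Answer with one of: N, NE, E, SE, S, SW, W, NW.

E

∂h/∂x = (22.34 − 19.56) / (-130 − 0) = -0.02138
∂h/∂y = (20.02 − 19.56) / (-100 − 0) = -0.004600
Flow = −∇h = (+0.02138 east, +0.004600 north), which points east.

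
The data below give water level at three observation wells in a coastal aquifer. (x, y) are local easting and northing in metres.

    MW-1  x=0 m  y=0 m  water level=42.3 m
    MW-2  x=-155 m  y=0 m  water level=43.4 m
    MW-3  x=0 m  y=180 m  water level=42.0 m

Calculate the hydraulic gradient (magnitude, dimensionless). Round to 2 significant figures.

0.0073

∂h/∂x = (43.4 − 42.3) / (-155 − 0) = -0.007097
∂h/∂y = (42.0 − 42.3) / (180 − 0) = -0.001667
|∇h| = √(-0.007097² + -0.001667²) = 0.00729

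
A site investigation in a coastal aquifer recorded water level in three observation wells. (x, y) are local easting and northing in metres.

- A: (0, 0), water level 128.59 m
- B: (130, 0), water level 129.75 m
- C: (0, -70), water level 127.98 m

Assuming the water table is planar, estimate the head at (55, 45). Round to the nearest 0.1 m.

129.5 m

∂h/∂x = (129.75 − 128.59) / (130 − 0) = +0.008923
∂h/∂y = (127.98 − 128.59) / (-70 − 0) = +0.008714
h(55, 45) = 128.59 + (+0.008923)·(55) + (+0.008714)·(45) = 128.59 +0.491 +0.392 = 129.473 m.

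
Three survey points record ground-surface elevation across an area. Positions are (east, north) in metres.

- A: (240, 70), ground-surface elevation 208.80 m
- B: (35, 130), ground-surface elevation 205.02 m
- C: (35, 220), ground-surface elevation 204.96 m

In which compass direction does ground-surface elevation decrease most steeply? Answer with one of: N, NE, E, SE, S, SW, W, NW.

Differences from A: to B (Δx, Δy, Δh) = (-205, 60, -3.78); to C = (-205, 150, -3.84).
Solve a·Δx + b·Δy = Δz: det = (-205)·150 − (-205)·60 = -18450.
∂z/∂x = [(-3.78)·150 − (-3.84)·60] / -18450 = +0.01824
∂z/∂y = [(-205)·(-3.84) − (-205)·(-3.78)] / -18450 = -0.0006667
Steepest decrease is along −∇f = (-0.01824 E, +0.0006667 N) → west.

W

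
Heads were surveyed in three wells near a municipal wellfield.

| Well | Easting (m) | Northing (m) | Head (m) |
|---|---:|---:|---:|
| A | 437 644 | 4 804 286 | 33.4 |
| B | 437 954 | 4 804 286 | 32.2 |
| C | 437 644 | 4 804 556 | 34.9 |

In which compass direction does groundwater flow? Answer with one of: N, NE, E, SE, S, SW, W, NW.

∂h/∂x = (32.2 − 33.4) / (437954 − 437644) = -0.003871
∂h/∂y = (34.9 − 33.4) / (4804556 − 4804286) = +0.005556
Flow = −∇h = (+0.003871 east, -0.005556 north), which points southeast.

SE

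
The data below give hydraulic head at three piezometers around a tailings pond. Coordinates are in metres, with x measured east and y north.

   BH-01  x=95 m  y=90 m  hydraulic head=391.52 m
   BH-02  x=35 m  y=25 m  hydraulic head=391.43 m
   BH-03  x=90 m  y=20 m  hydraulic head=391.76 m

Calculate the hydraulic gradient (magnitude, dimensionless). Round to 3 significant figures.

Three-point gradient (reference BH-01): Δ to BH-02 = (-60, -65, -0.09), Δ to BH-03 = (-5, -70, +0.24).
∂h/∂x = +0.005652, ∂h/∂y = -0.003832 (det = 3875).
|∇h| = √(0.005652² + -0.003832²) = 0.006829

0.00683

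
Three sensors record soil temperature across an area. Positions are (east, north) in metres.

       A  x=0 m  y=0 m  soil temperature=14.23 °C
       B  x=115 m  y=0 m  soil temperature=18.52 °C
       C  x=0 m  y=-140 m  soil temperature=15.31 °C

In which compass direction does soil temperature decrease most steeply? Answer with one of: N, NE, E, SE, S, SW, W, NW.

W

∂T/∂x = (18.52 − 14.23) / (115 − 0) = +0.03730
∂T/∂y = (15.31 − 14.23) / (-140 − 0) = -0.007714
Steepest decrease is along −∇f = (-0.03730 E, +0.007714 N) → west.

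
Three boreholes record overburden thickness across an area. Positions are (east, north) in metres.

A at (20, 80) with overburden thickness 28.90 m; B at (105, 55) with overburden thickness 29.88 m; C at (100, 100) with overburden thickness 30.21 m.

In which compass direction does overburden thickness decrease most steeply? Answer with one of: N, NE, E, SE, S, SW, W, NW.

Differences from A: to B (Δx, Δy, Δh) = (85, -25, +0.98); to C = (80, 20, +1.31).
Solve a·Δx + b·Δy = Δd: det = 85·20 − 80·(-25) = 3700.
∂d/∂x = [(+0.98)·20 − (+1.31)·(-25)] / 3700 = +0.01415
∂d/∂y = [85·(+1.31) − 80·(+0.98)] / 3700 = +0.008905
Steepest decrease is along −∇f = (-0.01415 E, -0.008905 N) → southwest.

SW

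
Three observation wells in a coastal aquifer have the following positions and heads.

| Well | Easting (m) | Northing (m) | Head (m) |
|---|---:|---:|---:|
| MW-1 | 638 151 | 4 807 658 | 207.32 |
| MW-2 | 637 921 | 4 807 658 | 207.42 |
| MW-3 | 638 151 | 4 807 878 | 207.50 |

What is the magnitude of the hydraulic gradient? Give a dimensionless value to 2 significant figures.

0.00093

∂h/∂x = (207.42 − 207.32) / (637921 − 638151) = -0.0004348
∂h/∂y = (207.50 − 207.32) / (4807878 − 4807658) = +0.0008182
|∇h| = √(-0.0004348² + 0.0008182²) = 0.0009266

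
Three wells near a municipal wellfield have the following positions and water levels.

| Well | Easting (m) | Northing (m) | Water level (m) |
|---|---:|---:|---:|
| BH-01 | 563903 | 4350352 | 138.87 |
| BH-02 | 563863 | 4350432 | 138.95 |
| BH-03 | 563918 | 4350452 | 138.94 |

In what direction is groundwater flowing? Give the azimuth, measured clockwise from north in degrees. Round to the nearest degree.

149°

With h = a·x + b·y + c and BH-01 as origin, the differences give:
  (-40)·a + 80·b = +0.08
  15·a + 100·b = +0.07
Eliminate b (×100 and ×80, subtract): -5200·a = 2.400 → a = ∂h/∂x = -0.0004615
Back-substitute: b = ∂h/∂y = +0.0007692.
Flow direction (−∇h) has components (+0.0004615 E, -0.0007692 N).
Azimuth = atan2(E, N) = atan2(+0.0004615, -0.0007692) = 149.0° ≈ 149°.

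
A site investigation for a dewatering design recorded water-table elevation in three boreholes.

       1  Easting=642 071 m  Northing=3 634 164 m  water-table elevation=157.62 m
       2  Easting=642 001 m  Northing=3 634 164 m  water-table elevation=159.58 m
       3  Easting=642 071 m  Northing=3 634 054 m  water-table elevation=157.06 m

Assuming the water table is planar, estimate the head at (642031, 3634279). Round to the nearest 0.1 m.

159.3 m

∂h/∂x = (159.58 − 157.62) / (642001 − 642071) = -0.02800
∂h/∂y = (157.06 − 157.62) / (3634054 − 3634164) = +0.005091
h(642031, 3634279) = 157.62 + (-0.02800)·(-40) + (+0.005091)·(115) = 157.62 +1.120 +0.585 = 159.325 m.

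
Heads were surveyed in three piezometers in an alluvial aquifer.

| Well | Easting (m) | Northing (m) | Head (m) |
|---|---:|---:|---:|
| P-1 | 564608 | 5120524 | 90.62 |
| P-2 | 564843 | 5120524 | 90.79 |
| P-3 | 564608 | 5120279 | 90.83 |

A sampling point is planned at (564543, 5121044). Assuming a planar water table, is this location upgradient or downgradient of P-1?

downgradient

∂h/∂x = (90.79 − 90.62) / (564843 − 564608) = +0.0007234
∂h/∂y = (90.83 − 90.62) / (5120279 − 5120524) = -0.0008571
Head at (564543, 5121044) = 90.62 + (+0.0007234)·(-65) + (-0.0008571)·(520) = 90.13 m.
That is lower than the 90.62 m at P-1, so the point is downgradient.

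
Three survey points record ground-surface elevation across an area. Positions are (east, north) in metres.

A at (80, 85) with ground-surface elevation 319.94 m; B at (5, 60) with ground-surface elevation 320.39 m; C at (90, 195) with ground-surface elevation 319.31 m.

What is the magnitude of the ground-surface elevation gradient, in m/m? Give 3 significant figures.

Taking A as reference: B−A = (-75, -25, +0.45); C−A = (10, 110, -0.63).
Determinant of the coordinate differences = (-75)·110 − 10·(-25) = -8000.
∂z/∂x = [(+0.45)·110 − (-0.63)·(-25)] / -8000 = -0.004219
∂z/∂y = [(-75)·(-0.63) − 10·(+0.45)] / -8000 = -0.005344
|∇f| = √(-0.004219² + -0.005344²) = 0.006809 m/m

0.00681 m/m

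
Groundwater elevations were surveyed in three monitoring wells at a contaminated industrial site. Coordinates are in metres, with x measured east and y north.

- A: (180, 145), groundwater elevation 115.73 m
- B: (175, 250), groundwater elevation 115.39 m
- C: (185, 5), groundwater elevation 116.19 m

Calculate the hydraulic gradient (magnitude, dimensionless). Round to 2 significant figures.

0.0053

With h = a·x + b·y + c and A as origin, the differences give:
  (-5)·a + 105·b = -0.34
  5·a + (-140)·b = +0.46
Eliminate b (×(-140) and ×105, subtract): 175·a = -0.700 → a = ∂h/∂x = -0.004000
Back-substitute: b = ∂h/∂y = -0.003429.
|∇h| = √(-0.004000² + -0.003429²) = 0.005269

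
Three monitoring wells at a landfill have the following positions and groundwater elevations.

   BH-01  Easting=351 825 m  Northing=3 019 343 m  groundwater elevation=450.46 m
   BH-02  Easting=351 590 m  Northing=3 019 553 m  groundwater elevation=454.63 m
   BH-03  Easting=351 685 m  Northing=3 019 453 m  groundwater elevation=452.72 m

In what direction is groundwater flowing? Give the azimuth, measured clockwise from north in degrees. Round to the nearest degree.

Differences from BH-01: to BH-02 (Δx, Δy, Δh) = (-235, 210, +4.17); to BH-03 = (-140, 110, +2.26).
Solve a·Δx + b·Δy = Δh: det = (-235)·110 − (-140)·210 = 3550.
∂h/∂x = [(+4.17)·110 − (+2.26)·210] / 3550 = -0.004479
∂h/∂y = [(-235)·(+2.26) − (-140)·(+4.17)] / 3550 = +0.01485
Flow direction (−∇h) has components (+0.004479 E, -0.01485 N).
Azimuth = atan2(E, N) = atan2(+0.004479, -0.01485) = 163.2° ≈ 163°.

163°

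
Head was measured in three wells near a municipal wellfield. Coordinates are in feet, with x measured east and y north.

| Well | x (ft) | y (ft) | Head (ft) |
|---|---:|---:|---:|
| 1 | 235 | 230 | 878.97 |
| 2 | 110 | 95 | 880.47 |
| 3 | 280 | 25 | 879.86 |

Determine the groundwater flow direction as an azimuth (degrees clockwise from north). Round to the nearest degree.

046°

Taking 1 as reference: 2−1 = (-125, -135, +1.50); 3−1 = (45, -205, +0.89).
Determinant of the coordinate differences = (-125)·(-205) − 45·(-135) = 31700.
∂h/∂x = [(+1.50)·(-205) − (+0.89)·(-135)] / 31700 = -0.005910
∂h/∂y = [(-125)·(+0.89) − 45·(+1.50)] / 31700 = -0.005639
Flow direction (−∇h) has components (+0.005910 E, +0.005639 N).
Azimuth = atan2(E, N) = atan2(+0.005910, +0.005639) = 46.3° ≈ 046°.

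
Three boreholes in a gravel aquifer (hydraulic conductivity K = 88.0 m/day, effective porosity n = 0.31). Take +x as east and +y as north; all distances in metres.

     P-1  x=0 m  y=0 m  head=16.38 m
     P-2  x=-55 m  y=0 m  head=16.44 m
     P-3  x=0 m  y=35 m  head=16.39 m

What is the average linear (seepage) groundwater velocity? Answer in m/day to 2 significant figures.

∂h/∂x = (16.44 − 16.38) / (-55 − 0) = -0.001091
∂h/∂y = (16.39 − 16.38) / (35 − 0) = +0.0002857
|∇h| = √(-0.001091² + 0.0002857²) = 0.001128
Seepage velocity v = K·i/n = 88.0 × 0.001128 / 0.31 = 0.3202 m/day.

0.32 m/day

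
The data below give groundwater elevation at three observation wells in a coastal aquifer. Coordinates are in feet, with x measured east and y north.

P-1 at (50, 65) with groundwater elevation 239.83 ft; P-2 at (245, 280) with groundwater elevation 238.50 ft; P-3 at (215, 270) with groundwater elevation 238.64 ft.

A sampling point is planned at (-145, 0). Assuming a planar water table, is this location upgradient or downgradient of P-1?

Three-point gradient (reference P-1): Δ to P-2 = (195, 215, -1.33), Δ to P-3 = (165, 205, -1.19).
∂h/∂x = -0.003733, ∂h/∂y = -0.002800 (det = 4500).
Head at (-145, 0) = 239.83 + (-0.003733)·(-195) + (-0.002800)·(-65) = 240.74 ft.
That is higher than the 239.83 ft at P-1, so the point is upgradient.

upgradient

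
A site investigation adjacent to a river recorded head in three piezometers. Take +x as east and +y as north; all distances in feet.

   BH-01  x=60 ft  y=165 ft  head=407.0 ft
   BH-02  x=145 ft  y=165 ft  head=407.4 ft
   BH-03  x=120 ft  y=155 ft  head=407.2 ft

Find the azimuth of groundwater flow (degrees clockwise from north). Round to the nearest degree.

210°

Taking BH-01 as reference: BH-02−BH-01 = (85, 0, +0.4); BH-03−BH-01 = (60, -10, +0.2).
Solve a·Δx + b·Δy = Δh: det = 85·(-10) − 60·0 = -850.
∂h/∂x = [(+0.4)·(-10) − (+0.2)·0] / -850 = +0.004706
∂h/∂y = [85·(+0.2) − 60·(+0.4)] / -850 = +0.008235
Flow direction (−∇h) has components (-0.004706 E, -0.008235 N).
Azimuth = atan2(E, N) = atan2(-0.004706, -0.008235) = 209.7° ≈ 210°.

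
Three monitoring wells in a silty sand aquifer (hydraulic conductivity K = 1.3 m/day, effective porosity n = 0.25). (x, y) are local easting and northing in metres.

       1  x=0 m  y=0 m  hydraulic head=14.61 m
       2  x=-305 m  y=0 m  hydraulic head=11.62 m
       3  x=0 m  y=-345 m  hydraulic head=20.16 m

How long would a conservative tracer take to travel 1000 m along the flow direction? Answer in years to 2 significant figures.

28 years

∂h/∂x = (11.62 − 14.61) / (-305 − 0) = +0.009803
∂h/∂y = (20.16 − 14.61) / (-345 − 0) = -0.01609
|∇h| = √(0.009803² + -0.01609²) = 0.01884
Seepage velocity v = K·i/n = 1.3 × 0.01884 / 0.25 = 0.09797 m/day.
t = 1000 / 0.09797 = 1.021e+04 days = 28 years.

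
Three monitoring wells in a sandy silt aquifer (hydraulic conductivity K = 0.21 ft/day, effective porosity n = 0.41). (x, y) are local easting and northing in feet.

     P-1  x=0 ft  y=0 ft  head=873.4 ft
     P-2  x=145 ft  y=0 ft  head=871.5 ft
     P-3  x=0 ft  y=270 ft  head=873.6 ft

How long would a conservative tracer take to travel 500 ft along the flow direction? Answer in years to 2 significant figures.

∂h/∂x = (871.5 − 873.4) / (145 − 0) = -0.01310
∂h/∂y = (873.6 − 873.4) / (270 − 0) = +0.0007407
|∇h| = √(-0.01310² + 0.0007407²) = 0.01312
Seepage velocity v = K·i/n = 0.21 × 0.01312 / 0.41 = 0.00672 ft/day.
t = 500 / 0.00672 = 7.44e+04 days = 204 years.

200 years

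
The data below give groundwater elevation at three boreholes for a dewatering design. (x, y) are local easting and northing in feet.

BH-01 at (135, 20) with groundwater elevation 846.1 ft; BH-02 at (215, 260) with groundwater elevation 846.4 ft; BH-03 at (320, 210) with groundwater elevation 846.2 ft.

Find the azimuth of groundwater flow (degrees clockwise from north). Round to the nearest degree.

145°

Differences from BH-01: to BH-02 (Δx, Δy, Δh) = (80, 240, +0.3); to BH-03 = (185, 190, +0.1).
Solve a·Δx + b·Δy = Δh: det = 80·190 − 185·240 = -29200.
∂h/∂x = [(+0.3)·190 − (+0.1)·240] / -29200 = -0.001130
∂h/∂y = [80·(+0.1) − 185·(+0.3)] / -29200 = +0.001627
Flow direction (−∇h) has components (+0.001130 E, -0.001627 N).
Azimuth = atan2(E, N) = atan2(+0.001130, -0.001627) = 145.2° ≈ 145°.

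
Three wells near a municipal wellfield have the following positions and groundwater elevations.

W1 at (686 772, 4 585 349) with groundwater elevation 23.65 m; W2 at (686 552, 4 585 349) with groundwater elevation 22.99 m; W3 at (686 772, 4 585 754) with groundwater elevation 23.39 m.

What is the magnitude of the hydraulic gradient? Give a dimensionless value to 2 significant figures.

0.0031

∂h/∂x = (22.99 − 23.65) / (686552 − 686772) = +0.003000
∂h/∂y = (23.39 − 23.65) / (4585754 − 4585349) = -0.0006420
|∇h| = √(0.003000² + -0.0006420²) = 0.003068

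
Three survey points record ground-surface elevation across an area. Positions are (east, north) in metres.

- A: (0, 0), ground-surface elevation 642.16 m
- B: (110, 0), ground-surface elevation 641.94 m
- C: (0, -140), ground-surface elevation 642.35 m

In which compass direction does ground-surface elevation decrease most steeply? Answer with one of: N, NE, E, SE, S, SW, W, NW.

∂z/∂x = (641.94 − 642.16) / (110 − 0) = -0.002000
∂z/∂y = (642.35 − 642.16) / (-140 − 0) = -0.001357
Steepest decrease is along −∇f = (+0.002000 E, +0.001357 N) → northeast.

NE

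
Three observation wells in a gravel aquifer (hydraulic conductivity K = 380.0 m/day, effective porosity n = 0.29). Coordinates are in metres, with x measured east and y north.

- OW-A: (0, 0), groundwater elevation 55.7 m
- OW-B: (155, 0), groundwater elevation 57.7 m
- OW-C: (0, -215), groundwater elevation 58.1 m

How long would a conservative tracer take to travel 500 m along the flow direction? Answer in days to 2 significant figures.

∂h/∂x = (57.7 − 55.7) / (155 − 0) = +0.01290
∂h/∂y = (58.1 − 55.7) / (-215 − 0) = -0.01116
|∇h| = √(0.01290² + -0.01116²) = 0.01706
Seepage velocity v = K·i/n = 380.0 × 0.01706 / 0.29 = 22.35 m/day.
t = 500 / 22.35 = 22.37 days.

22 days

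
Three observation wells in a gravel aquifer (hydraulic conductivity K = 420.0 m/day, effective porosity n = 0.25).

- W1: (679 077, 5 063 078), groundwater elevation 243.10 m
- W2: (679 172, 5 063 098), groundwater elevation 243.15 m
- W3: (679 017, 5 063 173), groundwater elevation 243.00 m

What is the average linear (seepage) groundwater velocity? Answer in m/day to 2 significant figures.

With h = a·x + b·y + c and W1 as origin, the differences give:
  95·a + 20·b = +0.05
  (-60)·a + 95·b = -0.10
Eliminate b (×95 and ×20, subtract): 10225·a = 6.750 → a = ∂h/∂x = +0.0006601
Back-substitute: b = ∂h/∂y = -0.0006357.
|∇h| = √(0.0006601² + -0.0006357²) = 0.0009164
Seepage velocity v = K·i/n = 420.0 × 0.0009164 / 0.25 = 1.54 m/day.

1.5 m/day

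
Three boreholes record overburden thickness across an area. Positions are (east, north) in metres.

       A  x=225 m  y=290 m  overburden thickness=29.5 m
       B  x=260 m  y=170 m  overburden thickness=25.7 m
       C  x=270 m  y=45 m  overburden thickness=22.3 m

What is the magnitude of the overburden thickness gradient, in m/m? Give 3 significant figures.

0.0331 m/m

Differences from A: to B (Δx, Δy, Δh) = (35, -120, -3.8); to C = (45, -245, -7.2).
Determinant of the coordinate differences = 35·(-245) − 45·(-120) = -3175.
∂d/∂x = [(-3.8)·(-245) − (-7.2)·(-120)] / -3175 = -0.02110
∂d/∂y = [35·(-7.2) − 45·(-3.8)] / -3175 = +0.02551
|∇f| = √(-0.02110² + 0.02551²) = 0.03311 m/m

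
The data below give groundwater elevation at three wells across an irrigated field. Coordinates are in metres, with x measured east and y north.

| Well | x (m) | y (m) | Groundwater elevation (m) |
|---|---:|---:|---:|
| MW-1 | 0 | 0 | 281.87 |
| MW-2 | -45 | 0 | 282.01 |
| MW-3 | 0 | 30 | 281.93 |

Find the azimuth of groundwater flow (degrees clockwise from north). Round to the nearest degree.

123°

∂h/∂x = (282.01 − 281.87) / (-45 − 0) = -0.003111
∂h/∂y = (281.93 − 281.87) / (30 − 0) = +0.002000
Flow direction (−∇h) has components (+0.003111 E, -0.002000 N).
Azimuth = atan2(E, N) = atan2(+0.003111, -0.002000) = 122.7° ≈ 123°.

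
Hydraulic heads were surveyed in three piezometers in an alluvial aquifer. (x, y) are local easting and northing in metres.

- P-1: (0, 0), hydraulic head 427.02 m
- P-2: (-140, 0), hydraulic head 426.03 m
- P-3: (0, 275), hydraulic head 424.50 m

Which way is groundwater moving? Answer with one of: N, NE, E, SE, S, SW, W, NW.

NW

∂h/∂x = (426.03 − 427.02) / (-140 − 0) = +0.007071
∂h/∂y = (424.50 − 427.02) / (275 − 0) = -0.009164
Flow = −∇h = (-0.007071 east, +0.009164 north), which points northwest.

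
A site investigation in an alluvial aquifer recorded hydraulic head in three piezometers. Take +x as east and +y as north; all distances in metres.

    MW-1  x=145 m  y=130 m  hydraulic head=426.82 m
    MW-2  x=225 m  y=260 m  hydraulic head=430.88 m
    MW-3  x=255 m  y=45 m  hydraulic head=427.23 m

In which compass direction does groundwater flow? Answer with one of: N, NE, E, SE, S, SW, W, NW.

With h = a·x + b·y + c and MW-1 as origin, the differences give:
  80·a + 130·b = +4.06
  110·a + (-85)·b = +0.41
Eliminate b (×(-85) and ×130, subtract): -21100·a = -398.400 → a = ∂h/∂x = +0.01888
Back-substitute: b = ∂h/∂y = +0.01961.
Flow = −∇h = (-0.01888 east, -0.01961 north), which points southwest.

SW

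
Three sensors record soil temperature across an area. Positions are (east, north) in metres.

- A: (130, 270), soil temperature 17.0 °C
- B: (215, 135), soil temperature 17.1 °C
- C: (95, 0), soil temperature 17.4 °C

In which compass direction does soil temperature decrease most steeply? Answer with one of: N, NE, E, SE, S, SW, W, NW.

NE

With T = a·x + b·y + c and A as origin, the differences give:
  85·a + (-135)·b = +0.1
  (-35)·a + (-270)·b = +0.4
Eliminate b (×(-270) and ×(-135), subtract): -27675·a = 27.00 → a = ∂T/∂x = -0.0009756
Back-substitute: b = ∂T/∂y = -0.001355.
Steepest decrease is along −∇f = (+0.0009756 E, +0.001355 N) → northeast.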